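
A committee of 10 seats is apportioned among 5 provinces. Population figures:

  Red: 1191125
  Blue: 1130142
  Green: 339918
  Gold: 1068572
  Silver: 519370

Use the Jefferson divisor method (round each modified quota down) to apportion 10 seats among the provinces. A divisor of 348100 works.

With modified divisor 348100: modified quotas Red 3.422, Blue 3.247, Green 0.976, Gold 3.070, Silver 1.492.
Rounding down: Red 3, Blue 3, Green 0, Gold 3, Silver 1 (total 10).

Red 3; Blue 3; Green 0; Gold 3; Silver 1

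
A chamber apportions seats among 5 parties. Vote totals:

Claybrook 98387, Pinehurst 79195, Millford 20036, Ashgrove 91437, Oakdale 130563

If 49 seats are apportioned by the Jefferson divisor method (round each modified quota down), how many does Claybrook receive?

Standard divisor 419618/49 ≈ 8563.633; standard quotas: Claybrook 11.489, Pinehurst 9.248, Millford 2.340, Ashgrove 10.677, Oakdale 15.246.
Rounding down gives 11, 9, 2, 10, 15 = 47 seats, so the divisor must be adjusted.
With modified divisor 8180: modified quotas Claybrook 12.028, Pinehurst 9.682, Millford 2.449, Ashgrove 11.178, Oakdale 15.961.
Rounding down: Claybrook 12, Pinehurst 9, Millford 2, Ashgrove 11, Oakdale 15 (total 49).
Claybrook receives 12.

12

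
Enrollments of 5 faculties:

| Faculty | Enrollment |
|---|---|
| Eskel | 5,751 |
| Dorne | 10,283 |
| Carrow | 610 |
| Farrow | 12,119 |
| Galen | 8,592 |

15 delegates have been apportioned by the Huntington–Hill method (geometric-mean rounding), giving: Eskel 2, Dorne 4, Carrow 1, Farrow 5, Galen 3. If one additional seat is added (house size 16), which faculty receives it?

Galen

Priority for the next seat is population ÷ (√(s·(s+1))).
Priorities: Eskel 2347.836, Dorne 2299.349, Carrow 431.335, Farrow 2212.617, Galen 2480.297.
Highest priority: Galen.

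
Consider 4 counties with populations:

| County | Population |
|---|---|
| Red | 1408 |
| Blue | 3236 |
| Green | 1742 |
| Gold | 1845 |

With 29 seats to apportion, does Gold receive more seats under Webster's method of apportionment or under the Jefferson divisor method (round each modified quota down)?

Webster: Red 5, Blue 11, Green 6, Gold 7.
Jefferson: Red 5, Blue 12, Green 6, Gold 6.
Gold gets 7 under Webster and 6 under Jefferson.

Webster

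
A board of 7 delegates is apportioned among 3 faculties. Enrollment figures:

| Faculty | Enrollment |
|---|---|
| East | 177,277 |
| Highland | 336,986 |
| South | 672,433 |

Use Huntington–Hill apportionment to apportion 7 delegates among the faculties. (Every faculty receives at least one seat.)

East: 1, Highland: 2, South: 4

With divisor 172238: modified quotas East 1.029, Highland 1.957, South 3.904.
Geometric-mean thresholds: East √(1·2)=1.414, Highland √(1·2)=1.414, South √(3·4)=3.464.
Each quota rounded against its threshold gives East 1, Highland 2, South 4 (total 7).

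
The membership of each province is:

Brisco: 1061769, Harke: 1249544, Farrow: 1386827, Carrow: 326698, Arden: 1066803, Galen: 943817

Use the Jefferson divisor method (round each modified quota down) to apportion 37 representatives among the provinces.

Standard divisor 6035458/37 ≈ 163120.486; standard quotas: Brisco 6.509, Harke 7.660, Farrow 8.502, Carrow 2.003, Arden 6.540, Galen 5.786.
Rounding down gives 6, 7, 8, 2, 6, 5 = 34 seats, so the divisor must be adjusted.
With modified divisor 153200: modified quotas Brisco 6.931, Harke 8.156, Farrow 9.052, Carrow 2.132, Arden 6.963, Galen 6.161.
Rounding down: Brisco 6, Harke 8, Farrow 9, Carrow 2, Arden 6, Galen 6 (total 37).

Brisco 6; Harke 8; Farrow 9; Carrow 2; Arden 6; Galen 6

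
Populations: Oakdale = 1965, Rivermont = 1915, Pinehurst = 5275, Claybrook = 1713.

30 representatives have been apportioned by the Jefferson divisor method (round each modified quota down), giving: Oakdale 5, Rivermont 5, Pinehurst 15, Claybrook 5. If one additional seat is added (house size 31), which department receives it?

Priority for the next seat is population ÷ (current seats + 1).
Priorities: Oakdale 327.500, Rivermont 319.167, Pinehurst 329.688, Claybrook 285.500.
Highest priority: Pinehurst.

Pinehurst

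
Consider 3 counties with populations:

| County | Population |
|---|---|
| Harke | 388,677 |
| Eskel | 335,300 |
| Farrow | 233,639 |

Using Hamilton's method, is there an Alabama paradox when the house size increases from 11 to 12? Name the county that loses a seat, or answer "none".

At 11 seats: Harke 4, Eskel 4, Farrow 3.
At 12 seats: Harke 5, Eskel 4, Farrow 3.
No county's allocation decreased.

none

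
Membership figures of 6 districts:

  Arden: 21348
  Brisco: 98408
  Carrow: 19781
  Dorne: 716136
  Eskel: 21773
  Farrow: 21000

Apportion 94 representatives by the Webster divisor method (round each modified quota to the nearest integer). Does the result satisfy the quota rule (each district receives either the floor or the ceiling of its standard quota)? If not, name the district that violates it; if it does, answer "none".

Dorne

Standard quotas: Arden 2.234, Brisco 10.296, Carrow 2.070, Dorne 74.926, Eskel 2.278, Farrow 2.197.
Webster allocation: Arden 2, Brisco 10, Carrow 2, Dorne 76, Eskel 2, Farrow 2.
Dorne has quota 74.926 (lower 74, upper 75) but receives 76 — outside the quota interval.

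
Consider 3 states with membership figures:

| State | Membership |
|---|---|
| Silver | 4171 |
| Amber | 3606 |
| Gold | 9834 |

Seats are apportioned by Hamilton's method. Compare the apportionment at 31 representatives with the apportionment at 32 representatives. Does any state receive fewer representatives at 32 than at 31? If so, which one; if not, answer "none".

Amber

At 31 seats: Silver 7, Amber 7, Gold 17.
At 32 seats: Silver 8, Amber 6, Gold 18.
Amber drops from 7 to 6.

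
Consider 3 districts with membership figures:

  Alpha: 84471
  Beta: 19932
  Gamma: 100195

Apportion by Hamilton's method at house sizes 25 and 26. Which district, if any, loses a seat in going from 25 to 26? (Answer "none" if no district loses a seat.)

At 25 seats: Alpha 10, Beta 3, Gamma 12.
At 26 seats: Alpha 11, Beta 2, Gamma 13.
Beta drops from 3 to 2.

Beta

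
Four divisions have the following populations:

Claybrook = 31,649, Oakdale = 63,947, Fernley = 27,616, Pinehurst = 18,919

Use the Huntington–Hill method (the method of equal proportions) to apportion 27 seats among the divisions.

With divisor 5291: modified quotas Claybrook 5.982, Oakdale 12.086, Fernley 5.219, Pinehurst 3.576.
Geometric-mean thresholds: Claybrook √(5·6)=5.477, Oakdale √(12·13)=12.490, Fernley √(5·6)=5.477, Pinehurst √(3·4)=3.464.
Each quota rounded against its threshold gives Claybrook 6, Oakdale 12, Fernley 5, Pinehurst 4 (total 27).

Claybrook: 6; Oakdale: 12; Fernley: 5; Pinehurst: 4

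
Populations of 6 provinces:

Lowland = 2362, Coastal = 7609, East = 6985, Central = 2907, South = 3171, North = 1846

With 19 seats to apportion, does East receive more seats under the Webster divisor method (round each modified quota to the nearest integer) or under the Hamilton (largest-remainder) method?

Webster

Webster: Lowland 2, Coastal 6, East 6, Central 2, South 2, North 1.
Hamilton: Lowland 2, Coastal 6, East 5, Central 2, South 3, North 1.
East gets 6 under Webster and 5 under Hamilton.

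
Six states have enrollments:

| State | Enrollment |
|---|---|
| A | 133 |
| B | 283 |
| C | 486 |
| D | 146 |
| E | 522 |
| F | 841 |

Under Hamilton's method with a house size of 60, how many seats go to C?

Total 2411; standard divisor 2411/60 ≈ 40.183.
Standard quotas: A 3.310, B 7.043, C 12.095, D 3.633, E 12.990, F 20.929.
Lower quotas: A 3, B 7, C 12, D 3, E 12, F 20 (sum 57, leaving 3 seats).
Remainders in descending order: E 0.990, F 0.929, D 0.633, A 0.310, C 0.095, B 0.043.
Largest remainders: E, F, D receive the extra seats.
C receives 12.

12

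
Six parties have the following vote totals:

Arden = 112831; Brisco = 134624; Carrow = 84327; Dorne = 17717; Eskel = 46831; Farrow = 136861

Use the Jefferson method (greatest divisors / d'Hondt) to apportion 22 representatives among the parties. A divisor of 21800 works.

Arden=5, Brisco=6, Carrow=3, Dorne=0, Eskel=2, Farrow=6

With modified divisor 21800: modified quotas Arden 5.176, Brisco 6.175, Carrow 3.868, Dorne 0.813, Eskel 2.148, Farrow 6.278.
Rounding down: Arden 5, Brisco 6, Carrow 3, Dorne 0, Eskel 2, Farrow 6 (total 22).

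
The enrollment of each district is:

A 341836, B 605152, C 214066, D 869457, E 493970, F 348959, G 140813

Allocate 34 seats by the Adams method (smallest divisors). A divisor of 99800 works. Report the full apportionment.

A=4; B=7; C=3; D=9; E=5; F=4; G=2

With modified divisor 99800: modified quotas A 3.425, B 6.064, C 2.145, D 8.712, E 4.950, F 3.497, G 1.411.
Rounding up: A 4, B 7, C 3, D 9, E 5, F 4, G 2 (total 34).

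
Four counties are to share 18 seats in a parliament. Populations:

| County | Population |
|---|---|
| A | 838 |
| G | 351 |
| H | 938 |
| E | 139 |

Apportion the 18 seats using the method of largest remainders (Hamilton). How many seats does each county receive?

Standard divisor: 2266 ÷ 18 ≈ 125.889.
Standard quotas: A 6.657, G 2.788, H 7.451, E 1.104.
Lower quotas: A 6, G 2, H 7, E 1 (sum 16, leaving 2 seats).
Remainders in descending order: G 0.788, A 0.657, H 0.451, E 0.104.
The surplus seats go to G, A.

A 7, G 3, H 7, E 1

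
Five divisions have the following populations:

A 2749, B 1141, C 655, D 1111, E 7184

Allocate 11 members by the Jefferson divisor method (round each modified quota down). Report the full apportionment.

Standard divisor 12840/11 ≈ 1167.273; standard quotas: A 2.355, B 0.977, C 0.561, D 0.952, E 6.155.
Rounding down gives 2, 0, 0, 0, 6 = 8 seats, so the divisor must be adjusted.
With modified divisor 1000: modified quotas A 2.749, B 1.141, C 0.655, D 1.111, E 7.184.
Rounding down: A 2, B 1, C 0, D 1, E 7 (total 11).

A 2; B 1; C 0; D 1; E 7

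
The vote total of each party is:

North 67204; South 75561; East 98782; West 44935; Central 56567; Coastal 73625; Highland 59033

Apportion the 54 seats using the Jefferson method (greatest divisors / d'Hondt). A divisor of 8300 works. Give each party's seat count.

With modified divisor 8300: modified quotas North 8.097, South 9.104, East 11.901, West 5.414, Central 6.815, Coastal 8.870, Highland 7.112.
Rounding down: North 8, South 9, East 11, West 5, Central 6, Coastal 8, Highland 7 (total 54).

North 8; South 9; East 11; West 5; Central 6; Coastal 8; Highland 7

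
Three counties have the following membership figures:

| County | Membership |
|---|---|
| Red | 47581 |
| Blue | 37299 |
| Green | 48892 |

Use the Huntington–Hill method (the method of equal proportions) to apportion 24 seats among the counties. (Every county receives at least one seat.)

With divisor 5681: modified quotas Red 8.375, Blue 6.566, Green 8.606.
Geometric-mean thresholds: Red √(8·9)=8.485, Blue √(6·7)=6.481, Green √(8·9)=8.485.
Each quota rounded against its threshold gives Red 8, Blue 7, Green 9 (total 24).

Red 8, Blue 7, Green 9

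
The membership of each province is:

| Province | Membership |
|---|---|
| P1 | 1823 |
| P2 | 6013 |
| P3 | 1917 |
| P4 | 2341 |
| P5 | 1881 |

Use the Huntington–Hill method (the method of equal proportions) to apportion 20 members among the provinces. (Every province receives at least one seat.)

With divisor 726: modified quotas P1 2.511, P2 8.282, P3 2.640, P4 3.225, P5 2.591.
Geometric-mean thresholds: P1 √(2·3)=2.449, P2 √(8·9)=8.485, P3 √(2·3)=2.449, P4 √(3·4)=3.464, P5 √(2·3)=2.449.
Each quota rounded against its threshold gives P1 3, P2 8, P3 3, P4 3, P5 3 (total 20).

P1 3, P2 8, P3 3, P4 3, P5 3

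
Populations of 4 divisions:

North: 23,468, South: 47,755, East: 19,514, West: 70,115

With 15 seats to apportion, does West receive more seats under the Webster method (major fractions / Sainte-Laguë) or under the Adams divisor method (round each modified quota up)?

Webster

Webster: North 2, South 4, East 2, West 7.
Adams: North 2, South 5, East 2, West 6.
West gets 7 under Webster and 6 under Adams.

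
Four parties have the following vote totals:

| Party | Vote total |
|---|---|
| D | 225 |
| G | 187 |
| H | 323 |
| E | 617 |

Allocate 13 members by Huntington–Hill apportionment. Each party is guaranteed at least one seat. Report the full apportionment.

With divisor 104: modified quotas D 2.163, G 1.798, H 3.106, E 5.933.
Geometric-mean thresholds: D √(2·3)=2.449, G √(1·2)=1.414, H √(3·4)=3.464, E √(5·6)=5.477.
Each quota rounded against its threshold gives D 2, G 2, H 3, E 6 (total 13).

D 2; G 2; H 3; E 6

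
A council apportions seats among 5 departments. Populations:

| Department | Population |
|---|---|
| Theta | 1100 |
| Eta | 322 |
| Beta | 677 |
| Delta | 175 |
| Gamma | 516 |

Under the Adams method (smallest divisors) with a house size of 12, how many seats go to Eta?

Standard divisor 2790/12 ≈ 232.5; standard quotas: Theta 4.731, Eta 1.385, Beta 2.912, Delta 0.753, Gamma 2.219.
Rounding up gives 5, 2, 3, 1, 3 = 14 seats, so the divisor must be adjusted.
With modified divisor 300: modified quotas Theta 3.667, Eta 1.073, Beta 2.257, Delta 0.583, Gamma 1.720.
Rounding up: Theta 4, Eta 2, Beta 3, Delta 1, Gamma 2 (total 12).
Eta receives 2.

2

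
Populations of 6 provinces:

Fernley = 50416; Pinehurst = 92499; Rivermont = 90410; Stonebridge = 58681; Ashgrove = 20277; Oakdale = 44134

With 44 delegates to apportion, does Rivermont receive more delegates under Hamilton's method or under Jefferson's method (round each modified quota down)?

Hamilton: Fernley 6, Pinehurst 11, Rivermont 11, Stonebridge 7, Ashgrove 3, Oakdale 6.
Jefferson: Fernley 6, Pinehurst 12, Rivermont 12, Stonebridge 7, Ashgrove 2, Oakdale 5.
Rivermont gets 11 under Hamilton and 12 under Jefferson.

Jefferson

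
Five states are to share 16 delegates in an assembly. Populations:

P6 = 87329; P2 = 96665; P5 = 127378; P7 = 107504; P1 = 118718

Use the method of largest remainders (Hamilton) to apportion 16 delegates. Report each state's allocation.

Standard divisor: 537594 ÷ 16 ≈ 33599.625.
Standard quotas: P6 2.5991, P2 2.8770, P5 3.7911, P7 3.1996, P1 3.5333.
Lower quotas: P6 2, P2 2, P5 3, P7 3, P1 3 (sum 13, leaving 3 seats).
Remainders in descending order: P2 0.8770, P5 0.7911, P6 0.5991, P1 0.5333, P7 0.1996.
The surplus seats go to P2, P5, P6.

P6 3; P2 3; P5 4; P7 3; P1 3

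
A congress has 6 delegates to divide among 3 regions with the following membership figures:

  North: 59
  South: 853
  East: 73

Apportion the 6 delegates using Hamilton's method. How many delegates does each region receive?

Standard divisor: 985 ÷ 6 ≈ 164.167.
Standard quotas: North 0.359, South 5.196, East 0.445.
Lower quotas: North 0, South 5, East 0 (sum 5, leaving 1 seat).
Remainders in descending order: East 0.445, North 0.359, South 0.196.
Largest remainder: East receives the extra seat.

North: 0, South: 5, East: 1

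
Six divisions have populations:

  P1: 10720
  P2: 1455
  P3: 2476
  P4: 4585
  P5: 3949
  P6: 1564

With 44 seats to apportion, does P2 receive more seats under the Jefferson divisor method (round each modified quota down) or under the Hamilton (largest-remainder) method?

Jefferson: P1 20, P2 2, P3 4, P4 8, P5 7, P6 3.
Hamilton: P1 19, P2 3, P3 4, P4 8, P5 7, P6 3.
P2 gets 2 under Jefferson and 3 under Hamilton.

Hamilton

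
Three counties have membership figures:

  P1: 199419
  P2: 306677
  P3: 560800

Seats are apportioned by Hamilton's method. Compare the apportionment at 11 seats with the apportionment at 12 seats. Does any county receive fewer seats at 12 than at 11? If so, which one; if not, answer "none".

At 11 seats: P1 2, P2 3, P3 6.
At 12 seats: P1 2, P2 4, P3 6.
No county's allocation decreased.

none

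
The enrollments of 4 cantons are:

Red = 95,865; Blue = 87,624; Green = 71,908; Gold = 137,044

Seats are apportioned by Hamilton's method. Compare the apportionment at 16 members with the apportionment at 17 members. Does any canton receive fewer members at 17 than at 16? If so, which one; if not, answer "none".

At 16 seats: Red 4, Blue 3, Green 3, Gold 6.
At 17 seats: Red 4, Blue 4, Green 3, Gold 6.
No canton's allocation decreased.

none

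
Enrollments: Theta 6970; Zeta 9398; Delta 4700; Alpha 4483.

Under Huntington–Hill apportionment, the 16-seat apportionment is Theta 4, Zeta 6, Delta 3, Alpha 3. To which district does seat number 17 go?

Theta

Priority for the next seat is population ÷ (√(s·(s+1))).
Priorities: Theta 1558.539, Zeta 1450.143, Delta 1356.773, Alpha 1294.131.
Highest priority: Theta.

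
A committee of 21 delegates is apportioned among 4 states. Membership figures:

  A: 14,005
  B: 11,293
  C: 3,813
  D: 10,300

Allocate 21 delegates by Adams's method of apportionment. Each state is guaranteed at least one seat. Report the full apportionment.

Standard divisor 39411/21 ≈ 1876.714; standard quotas: A 7.463, B 6.017, C 2.032, D 5.488.
Rounding up gives 8, 7, 3, 6 = 24 seats, so the divisor must be adjusted.
With modified divisor 2030: modified quotas A 6.899, B 5.563, C 1.878, D 5.074.
Rounding up: A 7, B 6, C 2, D 6 (total 21).

A=7, B=6, C=2, D=6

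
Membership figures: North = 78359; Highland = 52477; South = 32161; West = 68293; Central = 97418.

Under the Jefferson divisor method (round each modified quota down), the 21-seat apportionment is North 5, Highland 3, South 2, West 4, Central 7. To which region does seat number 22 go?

Priority for the next seat is population ÷ (current seats + 1).
Priorities: North 13059.833, Highland 13119.250, South 10720.333, West 13658.600, Central 12177.250.
Highest priority: West.

West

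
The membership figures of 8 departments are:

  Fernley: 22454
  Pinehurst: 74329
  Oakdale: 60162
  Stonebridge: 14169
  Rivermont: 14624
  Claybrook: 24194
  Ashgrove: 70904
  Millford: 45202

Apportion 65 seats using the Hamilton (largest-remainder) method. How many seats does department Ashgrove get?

14

The standard divisor is 326038/65 ≈ 5015.969.
Standard quotas: Fernley 4.4765, Pinehurst 14.8185, Oakdale 11.9941, Stonebridge 2.8248, Rivermont 2.9155, Claybrook 4.8234, Ashgrove 14.1357, Millford 9.0116.
Lower quotas: Fernley 4, Pinehurst 14, Oakdale 11, Stonebridge 2, Rivermont 2, Claybrook 4, Ashgrove 14, Millford 9 (sum 60, leaving 5 seats).
Remainders in descending order: Oakdale 0.9941, Rivermont 0.9155, Stonebridge 0.8248, Claybrook 0.8234, Pinehurst 0.8185, Fernley 0.4765, Ashgrove 0.1357, Millford 0.0116.
The surplus seats go to Oakdale, Rivermont, Stonebridge, Claybrook, Pinehurst.
Ashgrove receives 14.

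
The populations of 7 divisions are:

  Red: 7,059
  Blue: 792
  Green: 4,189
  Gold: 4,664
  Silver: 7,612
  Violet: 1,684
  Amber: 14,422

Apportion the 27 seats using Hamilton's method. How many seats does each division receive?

Standard divisor: 40422 ÷ 27 ≈ 1497.111.
Standard quotas: Red 4.7151, Blue 0.5290, Green 2.7981, Gold 3.1153, Silver 5.0845, Violet 1.1248, Amber 9.6332.
Lower quotas: Red 4, Blue 0, Green 2, Gold 3, Silver 5, Violet 1, Amber 9 (sum 24, leaving 3 seats).
Remainders in descending order: Green 0.7981, Red 0.7151, Amber 0.6332, Blue 0.5290, Violet 0.1248, Gold 0.1153, Silver 0.0845.
The surplus seats go to Green, Red, Amber.

Red 5; Blue 0; Green 3; Gold 3; Silver 5; Violet 1; Amber 10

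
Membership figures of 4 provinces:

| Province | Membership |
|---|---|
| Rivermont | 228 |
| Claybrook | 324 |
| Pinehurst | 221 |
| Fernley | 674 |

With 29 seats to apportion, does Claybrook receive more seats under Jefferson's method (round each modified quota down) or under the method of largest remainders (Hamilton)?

Jefferson

Jefferson: Rivermont 4, Claybrook 7, Pinehurst 4, Fernley 14.
Hamilton: Rivermont 5, Claybrook 6, Pinehurst 4, Fernley 14.
Claybrook gets 7 under Jefferson and 6 under Hamilton.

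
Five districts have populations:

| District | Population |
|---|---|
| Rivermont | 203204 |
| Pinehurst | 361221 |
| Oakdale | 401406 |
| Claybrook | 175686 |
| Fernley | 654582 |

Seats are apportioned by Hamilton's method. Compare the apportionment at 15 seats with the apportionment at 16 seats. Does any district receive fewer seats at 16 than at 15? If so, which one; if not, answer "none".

Claybrook

At 15 seats: Rivermont 2, Pinehurst 3, Oakdale 3, Claybrook 2, Fernley 5.
At 16 seats: Rivermont 2, Pinehurst 3, Oakdale 4, Claybrook 1, Fernley 6.
Claybrook drops from 2 to 1.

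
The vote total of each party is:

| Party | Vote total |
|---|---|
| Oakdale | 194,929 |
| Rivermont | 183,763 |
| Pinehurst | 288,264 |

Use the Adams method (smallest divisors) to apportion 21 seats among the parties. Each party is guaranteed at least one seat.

Standard divisor 666956/21 ≈ 31759.81; standard quotas: Oakdale 6.138, Rivermont 5.786, Pinehurst 9.076.
Rounding up gives 7, 6, 10 = 23 seats, so the divisor must be adjusted.
With modified divisor 34300: modified quotas Oakdale 5.683, Rivermont 5.358, Pinehurst 8.404.
Rounding up: Oakdale 6, Rivermont 6, Pinehurst 9 (total 21).

Oakdale: 6, Rivermont: 6, Pinehurst: 9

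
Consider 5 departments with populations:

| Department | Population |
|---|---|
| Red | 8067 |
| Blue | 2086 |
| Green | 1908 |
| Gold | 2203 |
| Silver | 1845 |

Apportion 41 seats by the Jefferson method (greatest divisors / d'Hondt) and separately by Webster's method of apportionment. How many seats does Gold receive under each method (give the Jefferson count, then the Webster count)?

Jefferson: Red 21, Blue 5, Green 5, Gold 5, Silver 5.
Webster: Red 20, Blue 5, Green 5, Gold 6, Silver 5.
Gold gets 5 under Jefferson and 6 under Webster.

5 and 6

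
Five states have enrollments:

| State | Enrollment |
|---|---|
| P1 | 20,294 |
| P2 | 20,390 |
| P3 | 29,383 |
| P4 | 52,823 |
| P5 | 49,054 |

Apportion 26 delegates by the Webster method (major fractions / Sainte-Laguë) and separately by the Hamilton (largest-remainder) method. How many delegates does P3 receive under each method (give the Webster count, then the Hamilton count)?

4 and 5

Webster: P1 3, P2 3, P3 4, P4 8, P5 8.
Hamilton: P1 3, P2 3, P3 5, P4 8, P5 7.
P3 gets 4 under Webster and 5 under Hamilton.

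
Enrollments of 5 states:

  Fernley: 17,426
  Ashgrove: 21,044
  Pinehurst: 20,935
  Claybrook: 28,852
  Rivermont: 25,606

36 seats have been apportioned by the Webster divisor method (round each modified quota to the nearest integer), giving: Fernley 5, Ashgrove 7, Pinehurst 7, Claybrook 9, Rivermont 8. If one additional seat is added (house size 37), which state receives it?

Priority for the next seat is population ÷ (current seats + 0.5).
Priorities: Fernley 3168.364, Ashgrove 2805.867, Pinehurst 2791.333, Claybrook 3037.053, Rivermont 3012.471.
Highest priority: Fernley.

Fernley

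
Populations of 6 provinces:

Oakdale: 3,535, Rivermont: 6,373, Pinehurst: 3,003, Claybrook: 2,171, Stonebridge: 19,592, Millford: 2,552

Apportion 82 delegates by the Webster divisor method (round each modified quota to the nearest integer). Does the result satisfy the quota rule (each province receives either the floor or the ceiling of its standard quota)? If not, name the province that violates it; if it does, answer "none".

Stonebridge

Standard quotas: Oakdale 7.787, Rivermont 14.038, Pinehurst 6.615, Claybrook 4.782, Stonebridge 43.157, Millford 5.621.
Webster allocation: Oakdale 8, Rivermont 14, Pinehurst 7, Claybrook 5, Stonebridge 42, Millford 6.
Stonebridge has quota 43.157 (lower 43, upper 44) but receives 42 — outside the quota interval.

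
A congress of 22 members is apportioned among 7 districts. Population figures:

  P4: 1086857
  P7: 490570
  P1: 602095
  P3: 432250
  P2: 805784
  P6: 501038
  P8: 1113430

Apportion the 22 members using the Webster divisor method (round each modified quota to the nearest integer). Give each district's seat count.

P4: 5, P7: 2, P1: 3, P3: 2, P2: 3, P6: 2, P8: 5

Standard divisor 5032024/22 ≈ 228728.364; standard quotas: P4 4.752, P7 2.145, P1 2.632, P3 1.890, P2 3.523, P6 2.191, P8 4.868.
Rounding to the nearest integer gives 5, 2, 3, 2, 4, 2, 5 = 23 seats, so the divisor must be adjusted.
With modified divisor 235500: modified quotas P4 4.615, P7 2.083, P1 2.557, P3 1.835, P2 3.422, P6 2.128, P8 4.728.
Rounding to the nearest integer: P4 5, P7 2, P1 3, P3 2, P2 3, P6 2, P8 5 (total 22).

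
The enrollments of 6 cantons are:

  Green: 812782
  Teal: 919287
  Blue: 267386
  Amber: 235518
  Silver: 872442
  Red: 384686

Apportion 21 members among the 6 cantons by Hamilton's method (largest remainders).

Green: 5; Teal: 6; Blue: 2; Amber: 1; Silver: 5; Red: 2

Total 3492101; standard divisor 3492101/21 ≈ 166290.524.
Standard quotas: Green 4.8877, Teal 5.5282, Blue 1.6079, Amber 1.4163, Silver 5.2465, Red 2.3133.
Lower quotas: Green 4, Teal 5, Blue 1, Amber 1, Silver 5, Red 2 (sum 18, leaving 3 seats).
Remainders in descending order: Green 0.8877, Blue 0.6079, Teal 0.5282, Amber 0.4163, Red 0.3133, Silver 0.2465.
Largest remainders: Green, Blue, Teal receive the extra seats.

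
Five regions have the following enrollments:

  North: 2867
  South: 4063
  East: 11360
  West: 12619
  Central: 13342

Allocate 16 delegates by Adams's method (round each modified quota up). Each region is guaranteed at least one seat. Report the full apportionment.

Standard divisor 44251/16 ≈ 2765.688; standard quotas: North 1.037, South 1.469, East 4.107, West 4.563, Central 4.824.
Rounding up gives 2, 2, 5, 5, 5 = 19 seats, so the divisor must be adjusted.
With modified divisor 3200: modified quotas North 0.896, South 1.270, East 3.550, West 3.943, Central 4.169.
Rounding up: North 1, South 2, East 4, West 4, Central 5 (total 16).

North 1, South 2, East 4, West 4, Central 5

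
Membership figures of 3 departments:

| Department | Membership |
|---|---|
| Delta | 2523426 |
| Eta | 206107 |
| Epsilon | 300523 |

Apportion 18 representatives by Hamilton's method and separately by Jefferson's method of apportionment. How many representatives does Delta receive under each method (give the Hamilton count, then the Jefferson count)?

Hamilton: Delta 15, Eta 1, Epsilon 2.
Jefferson: Delta 16, Eta 1, Epsilon 1.
Delta gets 15 under Hamilton and 16 under Jefferson.

15 and 16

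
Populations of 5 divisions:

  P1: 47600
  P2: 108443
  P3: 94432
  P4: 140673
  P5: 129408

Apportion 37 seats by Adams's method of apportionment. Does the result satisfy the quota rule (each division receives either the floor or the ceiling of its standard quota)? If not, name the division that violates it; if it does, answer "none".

Standard quotas: P1 3.383, P2 7.708, P3 6.712, P4 9.999, P5 9.198.
Adams allocation: P1 4, P2 7, P3 7, P4 10, P5 9.
Every allocation lies between the lower and upper quota.

none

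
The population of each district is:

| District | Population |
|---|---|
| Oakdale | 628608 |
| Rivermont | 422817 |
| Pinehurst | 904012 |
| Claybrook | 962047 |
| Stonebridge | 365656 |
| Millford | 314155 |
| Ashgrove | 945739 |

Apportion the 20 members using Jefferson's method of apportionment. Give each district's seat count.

Oakdale: 3, Rivermont: 2, Pinehurst: 4, Claybrook: 5, Stonebridge: 1, Millford: 1, Ashgrove: 4

Standard divisor 4543034/20 ≈ 227151.7; standard quotas: Oakdale 2.767, Rivermont 1.861, Pinehurst 3.980, Claybrook 4.235, Stonebridge 1.610, Millford 1.383, Ashgrove 4.163.
Rounding down gives 2, 1, 3, 4, 1, 1, 4 = 16 seats, so the divisor must be adjusted.
With modified divisor 190800: modified quotas Oakdale 3.295, Rivermont 2.216, Pinehurst 4.738, Claybrook 5.042, Stonebridge 1.916, Millford 1.647, Ashgrove 4.957.
Rounding down: Oakdale 3, Rivermont 2, Pinehurst 4, Claybrook 5, Stonebridge 1, Millford 1, Ashgrove 4 (total 20).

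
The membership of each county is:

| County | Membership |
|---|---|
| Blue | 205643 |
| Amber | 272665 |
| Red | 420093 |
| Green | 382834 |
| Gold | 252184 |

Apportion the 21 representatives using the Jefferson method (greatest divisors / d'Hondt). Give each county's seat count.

Standard divisor 1533419/21 ≈ 73019.952; standard quotas: Blue 2.816, Amber 3.734, Red 5.753, Green 5.243, Gold 3.454.
Rounding down gives 2, 3, 5, 5, 3 = 18 seats, so the divisor must be adjusted.
With modified divisor 66000: modified quotas Blue 3.116, Amber 4.131, Red 6.365, Green 5.801, Gold 3.821.
Rounding down: Blue 3, Amber 4, Red 6, Green 5, Gold 3 (total 21).

Blue 3; Amber 4; Red 6; Green 5; Gold 3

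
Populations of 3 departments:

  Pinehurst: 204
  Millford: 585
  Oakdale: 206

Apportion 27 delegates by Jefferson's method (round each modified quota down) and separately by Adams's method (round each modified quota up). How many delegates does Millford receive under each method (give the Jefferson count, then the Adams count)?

17 and 15

Jefferson: Pinehurst 5, Millford 17, Oakdale 5.
Adams: Pinehurst 6, Millford 15, Oakdale 6.
Millford gets 17 under Jefferson and 15 under Adams.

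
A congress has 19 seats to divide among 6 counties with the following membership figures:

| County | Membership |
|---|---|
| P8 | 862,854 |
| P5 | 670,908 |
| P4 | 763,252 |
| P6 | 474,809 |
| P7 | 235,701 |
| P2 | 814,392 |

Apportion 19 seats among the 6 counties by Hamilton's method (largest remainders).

P8: 4, P5: 3, P4: 4, P6: 3, P7: 1, P2: 4

Standard divisor: 3821916 ÷ 19 ≈ 201153.474.
Standard quotas: P8 4.2895, P5 3.3353, P4 3.7944, P6 2.3604, P7 1.1717, P2 4.0486.
Lower quotas: P8 4, P5 3, P4 3, P6 2, P7 1, P2 4 (sum 17, leaving 2 seats).
Remainders in descending order: P4 0.7944, P6 0.3604, P5 0.3353, P8 0.2895, P7 0.1717, P2 0.0486.
The surplus seats go to P4, P6.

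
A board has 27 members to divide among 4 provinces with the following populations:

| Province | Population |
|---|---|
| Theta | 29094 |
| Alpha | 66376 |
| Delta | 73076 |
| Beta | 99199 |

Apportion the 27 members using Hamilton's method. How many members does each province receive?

Total 267745; standard divisor 267745/27 ≈ 9916.481.
Standard quotas: Theta 2.9339, Alpha 6.6935, Delta 7.3691, Beta 10.0034.
Lower quotas: Theta 2, Alpha 6, Delta 7, Beta 10 (sum 25, leaving 2 seats).
Remainders in descending order: Theta 0.9339, Alpha 0.6935, Delta 0.3691, Beta 0.0034.
Largest remainders: Theta, Alpha receive the extra seats.

Theta 3, Alpha 7, Delta 7, Beta 10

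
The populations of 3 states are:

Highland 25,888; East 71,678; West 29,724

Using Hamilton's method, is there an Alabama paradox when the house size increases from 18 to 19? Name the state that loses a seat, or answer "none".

none

At 18 seats: Highland 4, East 10, West 4.
At 19 seats: Highland 4, East 11, West 4.
No state's allocation decreased.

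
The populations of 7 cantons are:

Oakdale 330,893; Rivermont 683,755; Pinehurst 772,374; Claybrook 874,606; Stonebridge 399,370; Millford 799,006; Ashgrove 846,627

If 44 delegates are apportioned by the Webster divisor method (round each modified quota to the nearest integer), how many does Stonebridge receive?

4

Standard divisor 4706631/44 ≈ 106968.886; standard quotas: Oakdale 3.093, Rivermont 6.392, Pinehurst 7.221, Claybrook 8.176, Stonebridge 3.734, Millford 7.470, Ashgrove 7.915.
Rounding to the nearest integer gives 3, 6, 7, 8, 4, 7, 8 = 43 seats, so the divisor must be adjusted.
With modified divisor 105900: modified quotas Oakdale 3.125, Rivermont 6.457, Pinehurst 7.293, Claybrook 8.259, Stonebridge 3.771, Millford 7.545, Ashgrove 7.995.
Rounding to the nearest integer: Oakdale 3, Rivermont 6, Pinehurst 7, Claybrook 8, Stonebridge 4, Millford 8, Ashgrove 8 (total 44).
Stonebridge receives 4.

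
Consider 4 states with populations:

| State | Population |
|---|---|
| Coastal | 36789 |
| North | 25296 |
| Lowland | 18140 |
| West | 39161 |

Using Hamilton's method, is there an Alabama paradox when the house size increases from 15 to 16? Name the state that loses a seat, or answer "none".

At 15 seats: Coastal 5, North 3, Lowland 2, West 5.
At 16 seats: Coastal 5, North 3, Lowland 3, West 5.
No state's allocation decreased.

none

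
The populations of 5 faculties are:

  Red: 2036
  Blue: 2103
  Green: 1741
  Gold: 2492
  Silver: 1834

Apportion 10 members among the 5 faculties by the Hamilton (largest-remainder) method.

Red 2, Blue 2, Green 2, Gold 2, Silver 2

Total 10206; standard divisor 10206/10 ≈ 1020.6.
Standard quotas: Red 1.995, Blue 2.061, Green 1.706, Gold 2.442, Silver 1.797.
Lower quotas: Red 1, Blue 2, Green 1, Gold 2, Silver 1 (sum 7, leaving 3 seats).
Remainders in descending order: Red 0.995, Silver 0.797, Green 0.706, Gold 0.442, Blue 0.061.
The surplus seats go to Red, Silver, Green.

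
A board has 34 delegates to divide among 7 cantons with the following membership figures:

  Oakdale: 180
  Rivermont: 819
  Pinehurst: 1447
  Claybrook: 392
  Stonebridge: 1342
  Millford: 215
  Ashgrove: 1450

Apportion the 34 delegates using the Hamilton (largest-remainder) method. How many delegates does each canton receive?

Oakdale 1, Rivermont 5, Pinehurst 8, Claybrook 2, Stonebridge 8, Millford 1, Ashgrove 9

The standard divisor is 5845/34 ≈ 171.912.
Standard quotas: Oakdale 1.047, Rivermont 4.764, Pinehurst 8.417, Claybrook 2.280, Stonebridge 7.806, Millford 1.251, Ashgrove 8.435.
Lower quotas: Oakdale 1, Rivermont 4, Pinehurst 8, Claybrook 2, Stonebridge 7, Millford 1, Ashgrove 8 (sum 31, leaving 3 seats).
Remainders in descending order: Stonebridge 0.806, Rivermont 0.764, Ashgrove 0.435, Pinehurst 0.417, Claybrook 0.280, Millford 0.251, Oakdale 0.047.
The surplus seats go to Stonebridge, Rivermont, Ashgrove.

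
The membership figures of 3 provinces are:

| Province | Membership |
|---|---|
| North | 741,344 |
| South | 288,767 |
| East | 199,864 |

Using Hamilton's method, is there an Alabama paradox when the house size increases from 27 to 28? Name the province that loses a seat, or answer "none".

East

At 27 seats: North 16, South 6, East 5.
At 28 seats: North 17, South 7, East 4.
East drops from 5 to 4.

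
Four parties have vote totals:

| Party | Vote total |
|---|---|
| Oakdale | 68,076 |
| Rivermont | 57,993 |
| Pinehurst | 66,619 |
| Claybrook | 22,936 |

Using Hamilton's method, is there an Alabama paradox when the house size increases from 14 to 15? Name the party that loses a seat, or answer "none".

Claybrook

At 14 seats: Oakdale 4, Rivermont 4, Pinehurst 4, Claybrook 2.
At 15 seats: Oakdale 5, Rivermont 4, Pinehurst 5, Claybrook 1.
Claybrook drops from 2 to 1.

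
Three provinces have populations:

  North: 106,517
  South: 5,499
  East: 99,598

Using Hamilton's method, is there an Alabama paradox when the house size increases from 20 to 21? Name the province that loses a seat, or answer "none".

At 20 seats: North 10, South 1, East 9.
At 21 seats: North 11, South 0, East 10.
South drops from 1 to 0.

South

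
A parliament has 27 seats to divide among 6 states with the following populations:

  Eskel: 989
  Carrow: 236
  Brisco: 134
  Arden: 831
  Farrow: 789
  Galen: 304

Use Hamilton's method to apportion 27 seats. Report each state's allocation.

Eskel 8, Carrow 2, Brisco 1, Arden 7, Farrow 6, Galen 3

The standard divisor is 3283/27 ≈ 121.593.
Standard quotas: Eskel 8.134, Carrow 1.941, Brisco 1.102, Arden 6.834, Farrow 6.489, Galen 2.500.
Lower quotas: Eskel 8, Carrow 1, Brisco 1, Arden 6, Farrow 6, Galen 2 (sum 24, leaving 3 seats).
Remainders in descending order: Carrow 0.941, Arden 0.834, Galen 0.500, Farrow 0.489, Eskel 0.134, Brisco 0.102.
The surplus seats go to Carrow, Arden, Galen.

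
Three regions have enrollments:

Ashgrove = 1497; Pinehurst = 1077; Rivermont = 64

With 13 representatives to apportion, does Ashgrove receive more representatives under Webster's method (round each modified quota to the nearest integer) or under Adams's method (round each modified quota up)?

Webster: Ashgrove 8, Pinehurst 5, Rivermont 0.
Adams: Ashgrove 7, Pinehurst 5, Rivermont 1.
Ashgrove gets 8 under Webster and 7 under Adams.

Webster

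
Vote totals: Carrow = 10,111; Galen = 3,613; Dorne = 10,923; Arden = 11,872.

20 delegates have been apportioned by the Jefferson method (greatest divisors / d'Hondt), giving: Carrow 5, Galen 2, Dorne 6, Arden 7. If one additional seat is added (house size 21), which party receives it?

Priority for the next seat is population ÷ (current seats + 1).
Priorities: Carrow 1685.167, Galen 1204.333, Dorne 1560.429, Arden 1484.000.
Highest priority: Carrow.

Carrow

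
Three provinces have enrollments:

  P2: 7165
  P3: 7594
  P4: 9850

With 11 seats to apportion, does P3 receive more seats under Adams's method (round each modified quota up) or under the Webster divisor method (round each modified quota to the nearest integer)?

Adams: P2 3, P3 4, P4 4.
Webster: P2 3, P3 3, P4 5.
P3 gets 4 under Adams and 3 under Webster.

Adams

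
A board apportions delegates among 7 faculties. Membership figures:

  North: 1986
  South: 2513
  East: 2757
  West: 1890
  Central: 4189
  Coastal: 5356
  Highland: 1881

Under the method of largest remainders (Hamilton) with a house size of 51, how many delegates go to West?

5

The standard divisor is 20572/51 ≈ 403.373.
Standard quotas: North 4.9235, South 6.2300, East 6.8349, West 4.6855, Central 10.3849, Coastal 13.2780, Highland 4.6632.
Lower quotas: North 4, South 6, East 6, West 4, Central 10, Coastal 13, Highland 4 (sum 47, leaving 4 seats).
Remainders in descending order: North 0.9235, East 0.8349, West 0.6855, Highland 0.6632, Central 0.3849, Coastal 0.2780, South 0.2300.
Largest remainders: North, East, West, Highland receive the extra seats.
West receives 5.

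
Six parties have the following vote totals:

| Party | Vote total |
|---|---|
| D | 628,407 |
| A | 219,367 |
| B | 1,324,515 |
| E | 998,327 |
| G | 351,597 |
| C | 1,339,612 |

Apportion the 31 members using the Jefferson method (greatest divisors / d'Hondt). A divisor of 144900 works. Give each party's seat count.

D 4, A 1, B 9, E 6, G 2, C 9

With modified divisor 144900: modified quotas D 4.337, A 1.514, B 9.141, E 6.890, G 2.426, C 9.245.
Rounding down: D 4, A 1, B 9, E 6, G 2, C 9 (total 31).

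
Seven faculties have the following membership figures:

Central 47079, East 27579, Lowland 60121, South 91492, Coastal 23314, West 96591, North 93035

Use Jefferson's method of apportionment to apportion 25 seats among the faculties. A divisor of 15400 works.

With modified divisor 15400: modified quotas Central 3.057, East 1.791, Lowland 3.904, South 5.941, Coastal 1.514, West 6.272, North 6.041.
Rounding down: Central 3, East 1, Lowland 3, South 5, Coastal 1, West 6, North 6 (total 25).

Central 3; East 1; Lowland 3; South 5; Coastal 1; West 6; North 6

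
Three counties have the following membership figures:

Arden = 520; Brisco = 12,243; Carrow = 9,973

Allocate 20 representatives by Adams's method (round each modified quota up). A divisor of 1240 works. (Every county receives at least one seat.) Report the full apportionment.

With modified divisor 1240: modified quotas Arden 0.419, Brisco 9.873, Carrow 8.043.
Rounding up: Arden 1, Brisco 10, Carrow 9 (total 20).

Arden 1; Brisco 10; Carrow 9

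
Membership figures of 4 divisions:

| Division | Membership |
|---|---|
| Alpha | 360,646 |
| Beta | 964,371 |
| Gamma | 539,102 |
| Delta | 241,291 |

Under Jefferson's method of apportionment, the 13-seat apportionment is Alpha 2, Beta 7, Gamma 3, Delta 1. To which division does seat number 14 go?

Priority for the next seat is population ÷ (current seats + 1).
Priorities: Alpha 120215.333, Beta 120546.375, Gamma 134775.500, Delta 120645.500.
Highest priority: Gamma.

Gamma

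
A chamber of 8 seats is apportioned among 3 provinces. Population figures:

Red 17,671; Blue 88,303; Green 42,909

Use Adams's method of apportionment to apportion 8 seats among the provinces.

Standard divisor 148883/8 ≈ 18610.375; standard quotas: Red 0.950, Blue 4.745, Green 2.306.
Rounding up gives 1, 5, 3 = 9 seats, so the divisor must be adjusted.
With modified divisor 21800: modified quotas Red 0.811, Blue 4.051, Green 1.968.
Rounding up: Red 1, Blue 5, Green 2 (total 8).

Red: 1, Blue: 5, Green: 2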